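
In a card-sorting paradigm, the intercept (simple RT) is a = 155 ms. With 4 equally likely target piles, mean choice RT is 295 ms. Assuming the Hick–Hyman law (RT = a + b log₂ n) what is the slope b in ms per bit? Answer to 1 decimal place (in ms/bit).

b = (295 − 155) / log₂(4) = 140 / 2 = 70.000 ms/bit.

70.0 ms/bit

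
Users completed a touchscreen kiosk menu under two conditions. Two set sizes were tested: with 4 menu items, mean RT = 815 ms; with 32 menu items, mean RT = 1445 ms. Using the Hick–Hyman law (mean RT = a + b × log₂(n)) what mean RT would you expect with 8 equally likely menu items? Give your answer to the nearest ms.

With log₂ n on the abscissa the relation is linear; from the two conditions:
  b = (1445 − 815) / (log₂ 32 − log₂ 4) = 630 / (5 − 2) = 210 ms/bit
  a = 815 − 210 × 2 = 395 ms
Then RT(8) = 395 + 210 × log₂ 8 = 395 + 210 × 3 ≈ 1025.000 ms.

1025 ms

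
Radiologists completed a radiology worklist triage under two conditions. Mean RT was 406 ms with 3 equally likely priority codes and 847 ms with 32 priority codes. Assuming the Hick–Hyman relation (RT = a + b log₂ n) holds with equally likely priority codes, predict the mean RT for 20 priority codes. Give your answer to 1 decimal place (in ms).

759.4 ms

Fit slope and intercept:
  b = (847 − 406) / (log₂ 32 − log₂ 3) = 441 / (5 − 1.5850) = 129.135 ms/bit
  a = 406 − 129.135 × 1.5850 = 201.326 ms
Then RT(20) = 201.326 + 129.135 × log₂ 20 = 201.326 + 129.135 × 4.3219 ≈ 759.437 ms.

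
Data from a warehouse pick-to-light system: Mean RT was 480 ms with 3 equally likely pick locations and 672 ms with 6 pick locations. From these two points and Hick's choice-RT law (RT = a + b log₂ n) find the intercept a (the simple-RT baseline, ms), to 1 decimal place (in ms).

Slope: b = (672 − 480) / (log₂ 6 − log₂ 3) = 192/1.0000 = 192.000 ms/bit.
Intercept: a = 480 − 192.000·log₂(3) = 175.687 ms.

175.7 ms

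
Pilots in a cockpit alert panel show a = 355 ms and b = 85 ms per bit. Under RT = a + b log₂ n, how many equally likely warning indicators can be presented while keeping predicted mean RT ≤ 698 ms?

Information budget: (698 − 355)/85 = 4.0353 bits, so n ≤ 2^4.0353 = 16.396 → at most 16.

16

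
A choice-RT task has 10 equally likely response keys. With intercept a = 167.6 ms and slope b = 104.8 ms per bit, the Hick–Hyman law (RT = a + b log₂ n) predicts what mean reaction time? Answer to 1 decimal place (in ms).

515.7 ms

log₂(10) = 3.3219 bits, so RT = 167.6 + 104.8 × 3.3219 ≈ 515.738 ms.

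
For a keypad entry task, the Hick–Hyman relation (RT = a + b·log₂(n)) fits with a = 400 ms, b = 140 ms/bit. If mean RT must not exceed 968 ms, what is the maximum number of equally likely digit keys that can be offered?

16

Information budget: (968 − 400)/140 = 4.0571 bits, so n ≤ 2^4.0571 = 16.646 → at most 16.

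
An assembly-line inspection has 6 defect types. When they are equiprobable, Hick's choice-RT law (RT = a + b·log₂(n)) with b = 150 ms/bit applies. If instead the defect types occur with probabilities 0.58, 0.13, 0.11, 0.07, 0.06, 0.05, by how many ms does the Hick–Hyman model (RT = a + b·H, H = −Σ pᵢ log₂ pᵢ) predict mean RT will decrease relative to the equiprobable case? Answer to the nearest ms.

100 ms

The RT saving is b·ΔH. Equiprobable H₀ = log₂(6) = 2.5850 bits; with the given probabilities H = 1.9169 bits.
b·(H₀ − H) = 150 × (2.5850 − 1.9169) = 100.21 ms.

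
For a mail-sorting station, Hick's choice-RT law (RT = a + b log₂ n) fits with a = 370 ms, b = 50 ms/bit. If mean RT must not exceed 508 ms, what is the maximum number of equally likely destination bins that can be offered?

50·log₂ n ≤ 508 − 370 = 138, giving log₂ n ≤ 2.7600 and n ≤ 6.774. The largest whole number is 6.

6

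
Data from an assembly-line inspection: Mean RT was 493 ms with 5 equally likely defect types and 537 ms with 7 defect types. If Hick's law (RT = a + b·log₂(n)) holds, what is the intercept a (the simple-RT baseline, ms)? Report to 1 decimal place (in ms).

282.5 ms

b = (RT₂ − RT₁)/(log₂ n₂ − log₂ n₁) = (537 − 493)/(2.8074 − 2.3219) = 90.642 ms/bit.
Intercept: a = 493 − 90.642·log₂(5) = 282.536 ms.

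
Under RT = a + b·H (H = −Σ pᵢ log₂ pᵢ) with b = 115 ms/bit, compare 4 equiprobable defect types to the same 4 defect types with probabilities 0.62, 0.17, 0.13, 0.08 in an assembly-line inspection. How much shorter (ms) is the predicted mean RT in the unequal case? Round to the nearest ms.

53 ms

Equiprobable entropy H₀ = log₂ 4 = 2.0000 bits.
Skewed entropy H = −Σ pᵢ log₂ pᵢ = 1.5363 bits.
ΔRT = b·(H₀ − H) = 115 × 0.4637 = 53.32 ms.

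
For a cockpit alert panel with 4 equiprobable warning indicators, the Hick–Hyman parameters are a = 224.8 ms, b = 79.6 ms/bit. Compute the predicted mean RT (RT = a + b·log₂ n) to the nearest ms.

384 ms

log₂(4) = 2 bits, so RT = 224.8 + 79.6 × 2 ≈ 384.000 ms.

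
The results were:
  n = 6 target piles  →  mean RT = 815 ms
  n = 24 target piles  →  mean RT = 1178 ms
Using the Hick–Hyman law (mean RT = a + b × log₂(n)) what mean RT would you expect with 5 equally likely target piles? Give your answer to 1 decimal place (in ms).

With log₂ n on the abscissa the relation is linear; from the two conditions:
  b = (1178 − 815) / (log₂ 24 − log₂ 6) = 363 / (4.5850 − 2.5850) = 181.500 ms/bit
  a = 815 − 181.500 × 2.5850 = 345.829 ms
Then RT(5) = 345.829 + 181.500 × log₂ 5 = 345.829 + 181.500 × 2.3219 ≈ 767.259 ms.

767.3 ms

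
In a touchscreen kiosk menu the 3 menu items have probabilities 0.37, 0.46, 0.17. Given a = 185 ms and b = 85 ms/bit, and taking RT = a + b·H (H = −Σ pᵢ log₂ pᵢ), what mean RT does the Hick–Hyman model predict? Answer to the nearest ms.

311 ms

Entropy contributions −pᵢ log₂ pᵢ: 0.5307, 0.5153, 0.4346; sum H = 1.4807 bits.
RT = a + bH = 185 + 85·1.4807 = 310.86 ms.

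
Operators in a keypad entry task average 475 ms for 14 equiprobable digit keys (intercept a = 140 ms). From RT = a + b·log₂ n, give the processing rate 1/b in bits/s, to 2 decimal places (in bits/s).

Choice component = 475 − 140 = 335 ms over log₂(14) = 3.8074 bits.
b = 335 / 3.8074 = 87.988 ms/bit, so 1/b = 11.365 bits/s.

11.37 bits/s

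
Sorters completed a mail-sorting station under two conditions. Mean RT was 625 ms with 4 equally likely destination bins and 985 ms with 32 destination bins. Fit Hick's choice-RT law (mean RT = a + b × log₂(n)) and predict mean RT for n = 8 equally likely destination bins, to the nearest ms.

745 ms

RT is linear in log₂ n, so two points fix the line:
  b = (985 − 625) / (log₂ 32 − log₂ 4) = 360 / (5 − 2) = 120 ms/bit
  a = 625 − 120 × 2 = 385 ms
Then RT(8) = 385 + 120 × log₂ 8 = 385 + 120 × 3 ≈ 745.000 ms.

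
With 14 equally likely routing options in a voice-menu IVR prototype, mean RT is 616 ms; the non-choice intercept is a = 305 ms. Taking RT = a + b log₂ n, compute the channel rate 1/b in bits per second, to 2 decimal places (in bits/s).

12.24 bits/s

b = (616 − 305)/log₂ 14 = 311/3.8074 = 81.684 ms per bit = 0.08168 s/bit; the reciprocal is 12.242 bits/s.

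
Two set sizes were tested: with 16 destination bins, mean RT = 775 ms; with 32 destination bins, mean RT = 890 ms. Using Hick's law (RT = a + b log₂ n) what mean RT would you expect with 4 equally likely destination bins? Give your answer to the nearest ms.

545 ms

RT is linear in log₂ n, so two points fix the line:
  b = (890 − 775) / (log₂ 32 − log₂ 16) = 115 / (5 − 4) = 115 ms/bit
  a = 775 − 115 × 4 = 315 ms
Then RT(4) = 315 + 115 × log₂ 4 = 315 + 115 × 2 ≈ 545.000 ms.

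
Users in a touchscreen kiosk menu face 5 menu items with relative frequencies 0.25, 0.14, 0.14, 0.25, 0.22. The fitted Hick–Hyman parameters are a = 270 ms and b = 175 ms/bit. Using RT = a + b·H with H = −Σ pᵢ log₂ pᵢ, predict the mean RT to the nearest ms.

668 ms

Entropy contributions −pᵢ log₂ pᵢ: 0.5000, 0.3971, 0.3971, 0.5000, 0.4806; sum H = 2.2748 bits.
RT = a + bH = 270 + 175·2.2748 = 668.09 ms.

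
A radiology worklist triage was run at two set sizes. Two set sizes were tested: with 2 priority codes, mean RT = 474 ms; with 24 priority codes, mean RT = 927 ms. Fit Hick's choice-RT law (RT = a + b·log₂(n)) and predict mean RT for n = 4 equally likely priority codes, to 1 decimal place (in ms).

Fit slope and intercept:
  b = (927 − 474) / (log₂ 24 − log₂ 2) = 453 / (4.5850 − 1) = 126.361 ms/bit
  a = 474 − 126.361 × 1 = 347.639 ms
Then RT(4) = 347.639 + 126.361 × log₂ 4 = 347.639 + 126.361 × 2 ≈ 600.361 ms.

600.4 ms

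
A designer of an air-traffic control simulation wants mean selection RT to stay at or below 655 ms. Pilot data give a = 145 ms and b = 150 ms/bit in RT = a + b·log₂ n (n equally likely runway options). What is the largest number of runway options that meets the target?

10

150·log₂ n ≤ 655 − 145 = 510, giving log₂ n ≤ 3.4000 and n ≤ 10.556. The largest whole number is 10.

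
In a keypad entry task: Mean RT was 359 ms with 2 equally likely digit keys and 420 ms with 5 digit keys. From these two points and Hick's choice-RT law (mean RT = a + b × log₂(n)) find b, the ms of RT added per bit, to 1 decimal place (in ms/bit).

46.1 ms/bit

Slope: b = (420 − 359) / (log₂ 5 − log₂ 2) = 61/1.3219 = 46.145 ms/bit.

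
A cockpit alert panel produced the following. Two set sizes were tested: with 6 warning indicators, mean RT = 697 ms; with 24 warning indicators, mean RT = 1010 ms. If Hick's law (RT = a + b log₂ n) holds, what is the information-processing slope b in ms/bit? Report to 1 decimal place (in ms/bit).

156.5 ms/bit

Slope: b = (1010 − 697) / (log₂ 24 − log₂ 6) = 313/2.0000 = 156.500 ms/bit.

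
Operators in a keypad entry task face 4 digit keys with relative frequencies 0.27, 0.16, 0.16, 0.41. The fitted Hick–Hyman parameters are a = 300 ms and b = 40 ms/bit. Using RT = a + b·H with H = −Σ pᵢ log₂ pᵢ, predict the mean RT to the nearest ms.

375 ms

H = 0.27·log₂(1/0.27) + 0.16·log₂(1/0.16) + 0.16·log₂(1/0.16) + 0.41·log₂(1/0.41) = 1.8834 bits.
RT = 300 + 40 × 1.8834 = 375.34 ms.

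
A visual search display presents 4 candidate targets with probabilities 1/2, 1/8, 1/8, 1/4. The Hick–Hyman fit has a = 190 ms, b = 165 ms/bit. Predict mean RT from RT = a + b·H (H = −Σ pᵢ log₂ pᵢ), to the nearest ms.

H = −Σ pᵢ log₂ pᵢ = 0.5·1 + 0.125·3 + 0.125·3 + 0.25·2 = 1.750 bits.
RT = 190 + 165 × 1.750 = 478.75 ms.

479 ms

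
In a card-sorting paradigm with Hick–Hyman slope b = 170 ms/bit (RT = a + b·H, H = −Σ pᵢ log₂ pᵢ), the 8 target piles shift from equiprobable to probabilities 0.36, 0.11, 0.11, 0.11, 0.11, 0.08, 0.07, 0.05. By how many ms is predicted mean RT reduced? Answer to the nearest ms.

The RT saving is b·ΔH. Equiprobable H₀ = log₂(8) = 3.0000 bits; with the given probabilities H = 2.7079 bits.
b·(H₀ − H) = 170 × (3.0000 − 2.7079) = 49.65 ms.

50 ms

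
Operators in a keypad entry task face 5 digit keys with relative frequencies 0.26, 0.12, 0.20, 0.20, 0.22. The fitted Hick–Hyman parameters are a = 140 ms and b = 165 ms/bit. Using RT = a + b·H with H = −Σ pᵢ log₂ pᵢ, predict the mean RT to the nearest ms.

Entropy contributions −pᵢ log₂ pᵢ: 0.5053, 0.3671, 0.4644, 0.4644, 0.4806; sum H = 2.2817 bits.
RT = a + bH = 140 + 165·2.2817 = 516.48 ms.

516 ms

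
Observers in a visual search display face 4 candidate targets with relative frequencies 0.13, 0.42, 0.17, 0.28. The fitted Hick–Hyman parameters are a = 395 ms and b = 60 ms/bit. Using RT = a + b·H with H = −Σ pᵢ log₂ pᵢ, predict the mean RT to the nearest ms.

H = 0.13·log₂(1/0.13) + 0.42·log₂(1/0.42) + 0.17·log₂(1/0.17) + 0.28·log₂(1/0.28) = 1.8571 bits.
RT = 395 + 60 × 1.8571 = 506.43 ms.

506 ms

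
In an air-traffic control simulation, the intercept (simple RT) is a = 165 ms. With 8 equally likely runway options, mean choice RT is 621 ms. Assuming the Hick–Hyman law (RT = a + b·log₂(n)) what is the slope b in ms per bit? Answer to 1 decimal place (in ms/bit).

152.0 ms/bit

b = (621 − 165) / log₂(8) = 456 / 3 = 152.000 ms/bit.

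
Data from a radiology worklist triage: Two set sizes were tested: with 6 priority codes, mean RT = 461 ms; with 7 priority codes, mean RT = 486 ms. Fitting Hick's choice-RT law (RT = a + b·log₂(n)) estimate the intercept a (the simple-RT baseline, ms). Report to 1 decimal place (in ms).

b = (RT₂ − RT₁)/(log₂ n₂ − log₂ n₁) = (486 − 461)/(2.8074 − 2.5850) = 112.414 ms/bit.
Intercept: a = 461 − 112.414·log₂(6) = 170.414 ms.

170.4 ms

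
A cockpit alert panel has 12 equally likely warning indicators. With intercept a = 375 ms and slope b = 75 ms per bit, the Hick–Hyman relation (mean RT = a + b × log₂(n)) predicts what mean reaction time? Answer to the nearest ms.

log₂(12) = 3.5850 bits, so RT = 375 + 75 × 3.5850 ≈ 643.872 ms.

644 ms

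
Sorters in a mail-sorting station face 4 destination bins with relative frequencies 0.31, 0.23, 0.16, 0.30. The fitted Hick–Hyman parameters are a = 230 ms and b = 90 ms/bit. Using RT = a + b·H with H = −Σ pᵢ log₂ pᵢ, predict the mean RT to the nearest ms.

Entropy contributions −pᵢ log₂ pᵢ: 0.5238, 0.4877, 0.4230, 0.5211; sum H = 1.9556 bits.
RT = a + bH = 230 + 90·1.9556 = 406.00 ms.

406 ms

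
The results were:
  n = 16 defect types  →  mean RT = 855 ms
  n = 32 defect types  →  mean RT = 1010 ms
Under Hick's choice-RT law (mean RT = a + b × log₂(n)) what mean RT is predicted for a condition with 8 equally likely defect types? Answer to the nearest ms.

With log₂ n on the abscissa the relation is linear; from the two conditions:
  b = (1010 − 855) / (log₂ 32 − log₂ 16) = 155 / (5 − 4) = 155 ms/bit
  a = 855 − 155 × 4 = 235 ms
Then RT(8) = 235 + 155 × log₂ 8 = 235 + 155 × 3 ≈ 700.000 ms.

700 ms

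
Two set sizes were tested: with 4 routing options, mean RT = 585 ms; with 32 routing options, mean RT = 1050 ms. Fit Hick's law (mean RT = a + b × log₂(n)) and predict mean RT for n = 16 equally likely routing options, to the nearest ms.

895 ms

Fit slope and intercept:
  b = (1050 − 585) / (log₂ 32 − log₂ 4) = 465 / (5 − 2) = 155 ms/bit
  a = 585 − 155 × 2 = 275 ms
Then RT(16) = 275 + 155 × log₂ 16 = 275 + 155 × 4 ≈ 895.000 ms.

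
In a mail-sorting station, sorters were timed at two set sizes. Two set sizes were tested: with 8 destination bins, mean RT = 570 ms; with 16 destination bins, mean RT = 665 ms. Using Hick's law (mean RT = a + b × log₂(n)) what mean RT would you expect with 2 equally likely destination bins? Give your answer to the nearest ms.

380 ms

Fit slope and intercept:
  b = (665 − 570) / (log₂ 16 − log₂ 8) = 95 / (4 − 3) = 95 ms/bit
  a = 570 − 95 × 3 = 285 ms
Then RT(2) = 285 + 95 × log₂ 2 = 285 + 95 × 1 ≈ 380.000 ms.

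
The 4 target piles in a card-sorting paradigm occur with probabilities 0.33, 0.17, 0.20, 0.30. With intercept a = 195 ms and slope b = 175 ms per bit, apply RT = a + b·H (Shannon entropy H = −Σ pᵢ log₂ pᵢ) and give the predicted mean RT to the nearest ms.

536 ms

H = 0.33·log₂(1/0.33) + 0.17·log₂(1/0.17) + 0.20·log₂(1/0.20) + 0.30·log₂(1/0.30) = 1.9479 bits.
RT = 195 + 175 × 1.9479 = 535.88 ms.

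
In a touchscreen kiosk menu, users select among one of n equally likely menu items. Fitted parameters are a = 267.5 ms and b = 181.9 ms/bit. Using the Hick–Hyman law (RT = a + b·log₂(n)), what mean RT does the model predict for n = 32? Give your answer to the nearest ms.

1177 ms

log₂(32) = 5 bits, so RT = 267.5 + 181.9 × 5 ≈ 1177.000 ms.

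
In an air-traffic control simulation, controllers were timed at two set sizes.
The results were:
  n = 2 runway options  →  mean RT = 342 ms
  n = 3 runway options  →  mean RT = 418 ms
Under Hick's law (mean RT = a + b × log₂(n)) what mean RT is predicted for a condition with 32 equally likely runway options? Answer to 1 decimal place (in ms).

861.7 ms

Fit slope and intercept:
  b = (418 − 342) / (log₂ 3 − log₂ 2) = 76 / (1.5850 − 1) = 129.923 ms/bit
  a = 342 − 129.923 × 1 = 212.077 ms
Then RT(32) = 212.077 + 129.923 × log₂ 32 = 212.077 + 129.923 × 5 ≈ 861.691 ms.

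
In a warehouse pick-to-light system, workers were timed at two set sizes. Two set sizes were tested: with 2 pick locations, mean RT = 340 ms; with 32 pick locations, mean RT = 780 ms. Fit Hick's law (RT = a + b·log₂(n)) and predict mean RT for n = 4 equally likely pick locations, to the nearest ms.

Fit slope and intercept:
  b = (780 − 340) / (log₂ 32 − log₂ 2) = 440 / (5 − 1) = 110 ms/bit
  a = 340 − 110 × 1 = 230 ms
Then RT(4) = 230 + 110 × log₂ 4 = 230 + 110 × 2 ≈ 450.000 ms.

450 ms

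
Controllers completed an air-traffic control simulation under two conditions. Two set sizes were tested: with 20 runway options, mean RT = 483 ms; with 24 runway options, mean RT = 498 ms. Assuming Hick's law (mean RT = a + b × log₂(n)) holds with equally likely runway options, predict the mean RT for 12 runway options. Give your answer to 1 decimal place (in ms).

Solve the two-equation system in a and b:
  b = (498 − 483) / (log₂ 24 − log₂ 20) = 15 / (4.5850 − 4.3219) = 57.027 ms/bit
  a = 483 − 57.027 × 4.3219 = 236.534 ms
Then RT(12) = 236.534 + 57.027 × log₂ 12 = 236.534 + 57.027 × 3.5850 ≈ 440.973 ms.

441.0 ms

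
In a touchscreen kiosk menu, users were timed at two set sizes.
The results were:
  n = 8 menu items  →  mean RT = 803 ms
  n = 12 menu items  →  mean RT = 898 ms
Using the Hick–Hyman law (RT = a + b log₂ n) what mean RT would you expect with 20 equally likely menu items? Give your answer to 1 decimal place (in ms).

1017.7 ms

With log₂ n on the abscissa the relation is linear; from the two conditions:
  b = (898 − 803) / (log₂ 12 − log₂ 8) = 95 / (3.5850 − 3) = 162.404 ms/bit
  a = 803 − 162.404 × 3 = 315.789 ms
Then RT(20) = 315.789 + 162.404 × log₂ 20 = 315.789 + 162.404 × 4.3219 ≈ 1017.686 ms.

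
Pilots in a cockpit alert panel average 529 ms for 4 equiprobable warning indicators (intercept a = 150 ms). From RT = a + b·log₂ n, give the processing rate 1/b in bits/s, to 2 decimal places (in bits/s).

Choice component = 529 − 150 = 379 ms over log₂(4) = 2 bits.
b = 379 / 2 = 189.500 ms/bit, so 1/b = 5.277 bits/s.

5.28 bits/s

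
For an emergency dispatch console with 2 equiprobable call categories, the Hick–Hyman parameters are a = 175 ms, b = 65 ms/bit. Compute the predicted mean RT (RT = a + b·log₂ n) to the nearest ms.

log₂(2) = 1 bits, so RT = 175 + 65 × 1 ≈ 240.000 ms.

240 ms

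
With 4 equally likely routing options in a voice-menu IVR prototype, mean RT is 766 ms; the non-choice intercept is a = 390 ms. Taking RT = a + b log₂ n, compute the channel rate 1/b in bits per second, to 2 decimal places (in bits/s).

5.32 bits/s

b = (766 − 390)/log₂ 4 = 376/2 = 188.000 ms per bit = 0.18800 s/bit; the reciprocal is 5.319 bits/s.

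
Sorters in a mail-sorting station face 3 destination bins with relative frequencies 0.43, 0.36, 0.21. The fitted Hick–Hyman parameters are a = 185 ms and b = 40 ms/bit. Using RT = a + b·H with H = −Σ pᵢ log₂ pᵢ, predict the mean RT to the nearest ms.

246 ms

Entropy contributions −pᵢ log₂ pᵢ: 0.5236, 0.5306, 0.4728; sum H = 1.5270 bits.
RT = a + bH = 185 + 40·1.5270 = 246.08 ms.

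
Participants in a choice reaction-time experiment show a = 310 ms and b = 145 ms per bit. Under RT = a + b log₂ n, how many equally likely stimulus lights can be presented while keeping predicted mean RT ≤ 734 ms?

145·log₂ n ≤ 734 − 310 = 424, giving log₂ n ≤ 2.9241 and n ≤ 7.590. The largest whole number is 7.

7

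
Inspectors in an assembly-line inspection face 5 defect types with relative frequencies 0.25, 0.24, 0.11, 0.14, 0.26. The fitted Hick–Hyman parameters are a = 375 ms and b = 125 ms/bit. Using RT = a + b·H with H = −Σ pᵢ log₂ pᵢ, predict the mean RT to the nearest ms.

H = 0.25·log₂(1/0.25) + 0.24·log₂(1/0.24) + 0.11·log₂(1/0.11) + 0.14·log₂(1/0.14) + 0.26·log₂(1/0.26) = 2.2468 bits.
RT = 375 + 125 × 2.2468 = 655.85 ms.

656 ms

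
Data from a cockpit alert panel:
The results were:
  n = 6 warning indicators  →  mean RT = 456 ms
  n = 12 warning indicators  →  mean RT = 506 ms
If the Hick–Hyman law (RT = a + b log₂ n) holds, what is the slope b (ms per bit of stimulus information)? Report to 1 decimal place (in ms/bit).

50.0 ms/bit

b = (RT₂ − RT₁)/(log₂ n₂ − log₂ n₁) = (506 − 456)/(3.5850 − 2.5850) = 50.000 ms/bit.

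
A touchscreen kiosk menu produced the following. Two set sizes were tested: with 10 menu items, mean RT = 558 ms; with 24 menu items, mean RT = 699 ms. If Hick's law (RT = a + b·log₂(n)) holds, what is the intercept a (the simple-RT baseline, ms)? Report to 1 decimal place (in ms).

187.2 ms

b = (RT₂ − RT₁)/(log₂ n₂ − log₂ n₁) = (699 − 558)/(4.5850 − 3.3219) = 111.636 ms/bit.
Intercept: a = 558 − 111.636·log₂(10) = 187.154 ms.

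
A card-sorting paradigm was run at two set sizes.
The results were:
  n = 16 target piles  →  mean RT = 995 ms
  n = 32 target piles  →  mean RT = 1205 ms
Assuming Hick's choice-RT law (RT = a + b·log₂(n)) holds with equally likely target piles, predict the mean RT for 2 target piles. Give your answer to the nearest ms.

365 ms

With log₂ n on the abscissa the relation is linear; from the two conditions:
  b = (1205 − 995) / (log₂ 32 − log₂ 16) = 210 / (5 − 4) = 210 ms/bit
  a = 995 − 210 × 4 = 155 ms
Then RT(2) = 155 + 210 × log₂ 2 = 155 + 210 × 1 ≈ 365.000 ms.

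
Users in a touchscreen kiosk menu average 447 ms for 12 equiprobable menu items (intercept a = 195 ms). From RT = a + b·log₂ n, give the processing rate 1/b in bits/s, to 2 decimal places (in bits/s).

Choice component = 447 − 195 = 252 ms over log₂(12) = 3.5850 bits.
b = 252 / 3.5850 = 70.294 ms/bit, so 1/b = 14.226 bits/s.

14.23 bits/s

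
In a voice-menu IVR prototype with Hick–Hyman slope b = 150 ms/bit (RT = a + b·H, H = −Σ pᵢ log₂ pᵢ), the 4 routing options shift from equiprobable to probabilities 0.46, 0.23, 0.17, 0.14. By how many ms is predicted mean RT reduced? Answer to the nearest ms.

The RT saving is b·ΔH. Equiprobable H₀ = log₂(4) = 2.0000 bits; with the given probabilities H = 1.8347 bits.
b·(H₀ − H) = 150 × (2.0000 − 1.8347) = 24.79 ms.

25 ms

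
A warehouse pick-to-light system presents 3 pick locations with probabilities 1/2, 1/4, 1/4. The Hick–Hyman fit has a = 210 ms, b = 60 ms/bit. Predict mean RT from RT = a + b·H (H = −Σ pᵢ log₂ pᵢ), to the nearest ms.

300 ms

H = −Σ pᵢ log₂ pᵢ = 0.5·1 + 0.25·2 + 0.25·2 = 1.500 bits.
RT = 210 + 60 × 1.500 = 300.00 ms.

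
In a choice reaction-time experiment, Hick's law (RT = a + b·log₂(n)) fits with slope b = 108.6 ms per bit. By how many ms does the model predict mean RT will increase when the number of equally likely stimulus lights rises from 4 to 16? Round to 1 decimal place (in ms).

ΔRT = (a + b log₂ n₂) − (a + b log₂ n₁) = b·(log₂ n₂ − log₂ n₁).
log₂(16) − log₂(4) = log₂(16/4) = log₂(4) = 2.
ΔRT = 108.6 × 2.0000 = 217.200 ms.

217.2 ms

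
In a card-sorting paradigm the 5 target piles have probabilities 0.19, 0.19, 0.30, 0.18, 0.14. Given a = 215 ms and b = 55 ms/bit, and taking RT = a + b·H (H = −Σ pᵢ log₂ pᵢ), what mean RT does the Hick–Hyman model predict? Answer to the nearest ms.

Entropy contributions −pᵢ log₂ pᵢ: 0.4552, 0.4552, 0.5211, 0.4453, 0.3971; sum H = 2.2740 bits.
RT = a + bH = 215 + 55·2.2740 = 340.07 ms.

340 ms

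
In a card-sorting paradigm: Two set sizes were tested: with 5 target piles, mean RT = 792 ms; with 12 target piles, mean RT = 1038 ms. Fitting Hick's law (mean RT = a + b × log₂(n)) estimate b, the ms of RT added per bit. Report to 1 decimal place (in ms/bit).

Slope: b = (1038 − 792) / (log₂ 12 − log₂ 5) = 246/1.2630 = 194.769 ms/bit.

194.8 ms/bit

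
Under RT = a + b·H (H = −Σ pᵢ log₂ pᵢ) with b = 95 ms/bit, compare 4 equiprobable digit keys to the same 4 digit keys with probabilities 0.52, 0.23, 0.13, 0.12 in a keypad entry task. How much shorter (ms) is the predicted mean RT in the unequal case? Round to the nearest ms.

26 ms

The RT saving is b·ΔH. Equiprobable H₀ = log₂(4) = 2.0000 bits; with the given probabilities H = 1.7280 bits.
b·(H₀ − H) = 95 × (2.0000 − 1.7280) = 25.84 ms.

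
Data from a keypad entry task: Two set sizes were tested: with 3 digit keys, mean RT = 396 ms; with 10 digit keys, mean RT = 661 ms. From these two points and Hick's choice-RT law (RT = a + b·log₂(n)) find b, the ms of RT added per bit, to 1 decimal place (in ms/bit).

152.6 ms/bit

b = (RT₂ − RT₁)/(log₂ n₂ − log₂ n₁) = (661 − 396)/(3.3219 − 1.5850) = 152.565 ms/bit.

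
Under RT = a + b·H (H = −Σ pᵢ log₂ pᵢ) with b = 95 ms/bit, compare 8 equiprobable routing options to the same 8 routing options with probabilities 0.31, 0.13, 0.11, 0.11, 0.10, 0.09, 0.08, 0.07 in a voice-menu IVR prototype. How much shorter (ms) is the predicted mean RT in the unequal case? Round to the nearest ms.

18 ms

Equiprobable entropy H₀ = log₂ 8 = 3.0000 bits.
Skewed entropy H = −Σ pᵢ log₂ pᵢ = 2.8119 bits.
ΔRT = b·(H₀ − H) = 95 × 0.1881 = 17.87 ms.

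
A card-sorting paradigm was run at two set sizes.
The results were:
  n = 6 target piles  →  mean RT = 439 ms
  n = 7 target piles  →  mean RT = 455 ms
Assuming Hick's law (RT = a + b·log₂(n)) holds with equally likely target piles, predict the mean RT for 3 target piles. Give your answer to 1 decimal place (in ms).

With log₂ n on the abscissa the relation is linear; from the two conditions:
  b = (455 − 439) / (log₂ 7 − log₂ 6) = 16 / (2.8074 − 2.5850) = 71.945 ms/bit
  a = 439 − 71.945 × 2.5850 = 253.025 ms
Then RT(3) = 253.025 + 71.945 × log₂ 3 = 253.025 + 71.945 × 1.5850 ≈ 367.055 ms.

367.1 ms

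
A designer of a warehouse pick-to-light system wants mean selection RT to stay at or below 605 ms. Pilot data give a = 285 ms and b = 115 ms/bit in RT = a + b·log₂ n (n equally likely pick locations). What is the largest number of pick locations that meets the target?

6

Set 285 + 115·log₂ n ≤ 605 → log₂ n ≤ (605 − 285)/115 = 2.7826.
So n ≤ 2^2.7826 = 6.881; the largest integer n is 6.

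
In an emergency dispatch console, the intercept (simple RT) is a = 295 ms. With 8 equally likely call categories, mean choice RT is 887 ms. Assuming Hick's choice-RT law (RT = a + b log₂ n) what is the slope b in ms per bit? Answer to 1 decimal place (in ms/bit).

log₂(8) = 3 bits.
b = (RT − a)/log₂ n = (887 − 295) / 3 = 197.333 ms/bit.

197.3 ms/bit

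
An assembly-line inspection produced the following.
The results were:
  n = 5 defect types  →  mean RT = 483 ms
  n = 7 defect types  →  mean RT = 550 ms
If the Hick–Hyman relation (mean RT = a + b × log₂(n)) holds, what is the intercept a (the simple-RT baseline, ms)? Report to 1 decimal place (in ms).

Slope: b = (550 − 483) / (log₂ 7 − log₂ 5) = 67/0.4854 = 138.023 ms/bit.
Intercept: a = 483 − 138.023·log₂(5) = 162.521 ms.

162.5 ms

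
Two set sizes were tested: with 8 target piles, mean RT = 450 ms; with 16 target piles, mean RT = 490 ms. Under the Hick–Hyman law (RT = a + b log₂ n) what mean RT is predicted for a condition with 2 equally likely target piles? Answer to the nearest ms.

370 ms

Fit slope and intercept:
  b = (490 − 450) / (log₂ 16 − log₂ 8) = 40 / (4 − 3) = 40 ms/bit
  a = 450 − 40 × 3 = 330 ms
Then RT(2) = 330 + 40 × log₂ 2 = 330 + 40 × 1 ≈ 370.000 ms.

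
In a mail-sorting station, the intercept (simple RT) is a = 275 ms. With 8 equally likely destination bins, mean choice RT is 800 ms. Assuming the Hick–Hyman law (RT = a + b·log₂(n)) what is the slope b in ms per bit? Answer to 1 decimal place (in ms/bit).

b = (800 − 275) / log₂(8) = 525 / 3 = 175.000 ms/bit.

175.0 ms/bit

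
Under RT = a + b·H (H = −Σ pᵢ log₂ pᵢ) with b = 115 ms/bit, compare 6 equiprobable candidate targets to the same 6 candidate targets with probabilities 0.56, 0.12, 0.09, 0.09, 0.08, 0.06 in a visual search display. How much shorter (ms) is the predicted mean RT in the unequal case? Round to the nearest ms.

68 ms

The RT saving is b·ΔH. Equiprobable H₀ = log₂(6) = 2.5850 bits; with the given probabilities H = 1.9959 bits.
b·(H₀ − H) = 115 × (2.5850 − 1.9959) = 67.75 ms.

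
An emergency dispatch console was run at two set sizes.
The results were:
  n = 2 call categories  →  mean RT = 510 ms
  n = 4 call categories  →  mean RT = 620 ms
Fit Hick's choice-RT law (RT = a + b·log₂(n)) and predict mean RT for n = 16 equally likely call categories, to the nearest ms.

Solve the two-equation system in a and b:
  b = (620 − 510) / (log₂ 4 − log₂ 2) = 110 / (2 − 1) = 110 ms/bit
  a = 510 − 110 × 1 = 400 ms
Then RT(16) = 400 + 110 × log₂ 16 = 400 + 110 × 4 ≈ 840.000 ms.

840 ms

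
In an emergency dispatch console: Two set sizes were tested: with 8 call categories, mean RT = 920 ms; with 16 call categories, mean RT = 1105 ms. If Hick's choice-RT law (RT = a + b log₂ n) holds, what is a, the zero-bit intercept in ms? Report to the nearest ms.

365 ms

The slope on a log₂ axis is (1105 − 920) / (4 − 3) = 185 ms/bit.
Intercept: a = 920 − 185·log₂(8) = 365.000 ms.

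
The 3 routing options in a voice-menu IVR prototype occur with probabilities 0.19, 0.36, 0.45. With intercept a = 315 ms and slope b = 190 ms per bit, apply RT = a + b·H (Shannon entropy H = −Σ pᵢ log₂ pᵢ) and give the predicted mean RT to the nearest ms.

601 ms

Entropy contributions −pᵢ log₂ pᵢ: 0.4552, 0.5306, 0.5184; sum H = 1.5042 bits.
RT = a + bH = 315 + 190·1.5042 = 600.81 ms.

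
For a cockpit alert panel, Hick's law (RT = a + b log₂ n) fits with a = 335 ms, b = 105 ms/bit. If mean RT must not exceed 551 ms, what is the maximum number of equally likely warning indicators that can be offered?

4

105·log₂ n ≤ 551 − 335 = 216, giving log₂ n ≤ 2.0571 and n ≤ 4.162. The largest whole number is 4.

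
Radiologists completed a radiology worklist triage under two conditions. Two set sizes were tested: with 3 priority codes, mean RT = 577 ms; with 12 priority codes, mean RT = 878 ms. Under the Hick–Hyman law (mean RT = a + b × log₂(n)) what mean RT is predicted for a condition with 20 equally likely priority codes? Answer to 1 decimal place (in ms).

988.9 ms

RT is linear in log₂ n, so two points fix the line:
  b = (878 − 577) / (log₂ 12 − log₂ 3) = 301 / (3.5850 − 1.5850) = 150.500 ms/bit
  a = 577 − 150.500 × 1.5850 = 338.463 ms
Then RT(20) = 338.463 + 150.500 × log₂ 20 = 338.463 + 150.500 × 4.3219 ≈ 988.913 ms.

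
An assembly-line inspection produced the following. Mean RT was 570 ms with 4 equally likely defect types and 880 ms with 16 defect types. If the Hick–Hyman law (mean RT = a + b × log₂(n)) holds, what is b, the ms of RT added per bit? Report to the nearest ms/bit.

b = (RT₂ − RT₁)/(log₂ n₂ − log₂ n₁) = (880 − 570)/(4 − 2) = 155 ms/bit.

155 ms/bit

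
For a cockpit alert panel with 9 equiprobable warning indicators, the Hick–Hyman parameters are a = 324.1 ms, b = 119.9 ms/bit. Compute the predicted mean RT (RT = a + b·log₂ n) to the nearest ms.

704 ms

log₂(9) = 3.1699 bits, so RT = 324.1 + 119.9 × 3.1699 ≈ 704.174 ms.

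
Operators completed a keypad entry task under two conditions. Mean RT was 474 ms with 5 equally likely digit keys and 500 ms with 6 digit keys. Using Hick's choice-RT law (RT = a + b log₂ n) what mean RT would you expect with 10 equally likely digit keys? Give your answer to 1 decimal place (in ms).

Fit slope and intercept:
  b = (500 − 474) / (log₂ 6 − log₂ 5) = 26 / (2.5850 − 2.3219) = 98.846 ms/bit
  a = 474 − 98.846 × 2.3219 = 244.486 ms
Then RT(10) = 244.486 + 98.846 × log₂ 10 = 244.486 + 98.846 × 3.3219 ≈ 572.846 ms.

572.8 ms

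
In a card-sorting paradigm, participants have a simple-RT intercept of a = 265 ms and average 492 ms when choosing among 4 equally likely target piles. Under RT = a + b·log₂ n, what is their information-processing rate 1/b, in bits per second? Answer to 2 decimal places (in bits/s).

8.81 bits/s

b = (492 − 265)/log₂ 4 = 227/2 = 113.500 ms per bit = 0.11350 s/bit; the reciprocal is 8.811 bits/s.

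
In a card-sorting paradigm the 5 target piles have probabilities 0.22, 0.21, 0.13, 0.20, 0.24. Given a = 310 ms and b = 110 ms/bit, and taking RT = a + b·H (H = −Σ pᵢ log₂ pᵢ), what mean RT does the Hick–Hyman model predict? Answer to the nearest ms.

H = 0.22·log₂(1/0.22) + 0.21·log₂(1/0.21) + 0.13·log₂(1/0.13) + 0.20·log₂(1/0.20) + 0.24·log₂(1/0.24) = 2.2946 bits.
RT = 310 + 110 × 2.2946 = 562.40 ms.

562 ms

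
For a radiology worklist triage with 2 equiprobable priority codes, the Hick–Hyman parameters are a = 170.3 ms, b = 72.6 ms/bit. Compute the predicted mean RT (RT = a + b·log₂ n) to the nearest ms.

243 ms

log₂(2) = 1 bits, so RT = 170.3 + 72.6 × 1 ≈ 242.900 ms.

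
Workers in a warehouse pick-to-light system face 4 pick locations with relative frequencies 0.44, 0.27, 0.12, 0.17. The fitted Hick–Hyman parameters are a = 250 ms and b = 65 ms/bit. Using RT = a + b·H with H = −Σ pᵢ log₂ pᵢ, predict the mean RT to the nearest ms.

369 ms

Entropy contributions −pᵢ log₂ pᵢ: 0.5211, 0.5100, 0.3671, 0.4346; sum H = 1.8328 bits.
RT = a + bH = 250 + 65·1.8328 = 369.13 ms.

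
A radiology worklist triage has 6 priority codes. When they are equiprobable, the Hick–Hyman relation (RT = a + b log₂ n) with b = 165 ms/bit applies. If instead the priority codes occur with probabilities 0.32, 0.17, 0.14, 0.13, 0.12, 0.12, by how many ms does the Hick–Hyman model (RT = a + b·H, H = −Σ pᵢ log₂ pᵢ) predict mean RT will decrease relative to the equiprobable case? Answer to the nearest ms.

18 ms

Equiprobable entropy H₀ = log₂ 6 = 2.5850 bits.
Skewed entropy H = −Σ pᵢ log₂ pᵢ = 2.4745 bits.
ΔRT = b·(H₀ − H) = 165 × 0.1105 = 18.22 ms.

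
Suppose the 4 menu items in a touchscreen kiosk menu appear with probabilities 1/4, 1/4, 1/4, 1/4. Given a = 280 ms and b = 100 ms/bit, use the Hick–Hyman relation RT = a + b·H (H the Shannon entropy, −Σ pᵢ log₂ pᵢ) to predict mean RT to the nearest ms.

480 ms

Each term −pᵢ log₂ pᵢ: 0.25·2 + 0.25·2 + 0.25·2 + 0.25·2; summed, H = 2.000 bits.
Mean RT = a + bH = 280 + 100·2.000 = 480.00 ms.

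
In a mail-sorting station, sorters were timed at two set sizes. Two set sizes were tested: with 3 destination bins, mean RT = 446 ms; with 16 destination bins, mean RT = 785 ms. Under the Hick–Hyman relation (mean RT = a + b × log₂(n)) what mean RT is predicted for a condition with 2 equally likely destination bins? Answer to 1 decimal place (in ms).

363.9 ms

Solve the two-equation system in a and b:
  b = (785 − 446) / (log₂ 16 − log₂ 3) = 339 / (4 − 1.5850) = 140.370 ms/bit
  a = 446 − 140.370 × 1.5850 = 223.518 ms
Then RT(2) = 223.518 + 140.370 × log₂ 2 = 223.518 + 140.370 × 1 ≈ 363.889 ms.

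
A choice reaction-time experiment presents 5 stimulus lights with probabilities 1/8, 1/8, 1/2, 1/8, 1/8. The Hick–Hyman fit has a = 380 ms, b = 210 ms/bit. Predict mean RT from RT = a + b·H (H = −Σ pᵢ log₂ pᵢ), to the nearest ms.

800 ms

Each term −pᵢ log₂ pᵢ: 0.125·3 + 0.125·3 + 0.5·1 + 0.125·3 + 0.125·3; summed, H = 2.000 bits.
Mean RT = a + bH = 380 + 210·2.000 = 800.00 ms.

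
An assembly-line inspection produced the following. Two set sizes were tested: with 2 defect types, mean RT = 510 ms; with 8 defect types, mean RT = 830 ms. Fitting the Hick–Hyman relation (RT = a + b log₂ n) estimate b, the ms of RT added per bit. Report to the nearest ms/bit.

160 ms/bit

The slope on a log₂ axis is (830 − 510) / (3 − 1) = 160 ms/bit.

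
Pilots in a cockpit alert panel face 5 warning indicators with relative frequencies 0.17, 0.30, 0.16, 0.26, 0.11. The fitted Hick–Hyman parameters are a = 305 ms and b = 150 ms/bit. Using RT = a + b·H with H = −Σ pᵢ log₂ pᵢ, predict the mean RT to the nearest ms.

640 ms

Entropy contributions −pᵢ log₂ pᵢ: 0.4346, 0.5211, 0.4230, 0.5053, 0.3503; sum H = 2.2343 bits.
RT = a + bH = 305 + 150·2.2343 = 640.14 ms.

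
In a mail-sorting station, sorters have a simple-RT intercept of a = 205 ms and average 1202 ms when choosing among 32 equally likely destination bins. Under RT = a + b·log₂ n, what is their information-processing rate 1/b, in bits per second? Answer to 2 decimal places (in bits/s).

Choice component = 1202 − 205 = 997 ms over log₂(32) = 5 bits.
b = 997 / 5 = 199.400 ms/bit, so 1/b = 5.015 bits/s.

5.02 bits/s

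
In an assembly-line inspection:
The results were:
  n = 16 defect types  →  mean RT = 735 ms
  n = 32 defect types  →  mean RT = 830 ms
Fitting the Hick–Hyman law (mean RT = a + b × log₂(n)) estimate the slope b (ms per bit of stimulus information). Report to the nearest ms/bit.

95 ms/bit

b = (RT₂ − RT₁)/(log₂ n₂ − log₂ n₁) = (830 − 735)/(5 − 4) = 95 ms/bit.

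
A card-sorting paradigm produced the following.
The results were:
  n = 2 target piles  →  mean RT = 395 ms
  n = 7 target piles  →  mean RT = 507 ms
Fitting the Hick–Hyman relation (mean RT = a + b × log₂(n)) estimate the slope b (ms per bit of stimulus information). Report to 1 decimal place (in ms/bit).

62.0 ms/bit

Slope: b = (507 − 395) / (log₂ 7 − log₂ 2) = 112/1.8074 = 61.969 ms/bit.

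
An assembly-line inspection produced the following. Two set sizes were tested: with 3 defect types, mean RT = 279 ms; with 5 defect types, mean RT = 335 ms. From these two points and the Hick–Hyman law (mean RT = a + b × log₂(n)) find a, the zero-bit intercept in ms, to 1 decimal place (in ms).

The slope on a log₂ axis is (335 − 279) / (2.3219 − 1.5850) = 75.987 ms/bit.
a = RT₁ − b·log₂ n₁ = 279 − 75.987 × 1.5850 = 158.563 ms.

158.6 ms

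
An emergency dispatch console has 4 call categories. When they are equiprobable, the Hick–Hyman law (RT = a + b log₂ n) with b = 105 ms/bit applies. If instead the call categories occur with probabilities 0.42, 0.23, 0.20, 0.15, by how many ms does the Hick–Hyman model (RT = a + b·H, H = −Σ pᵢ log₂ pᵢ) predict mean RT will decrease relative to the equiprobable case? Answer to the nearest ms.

Equiprobable entropy H₀ = log₂ 4 = 2.0000 bits.
Skewed entropy H = −Σ pᵢ log₂ pᵢ = 1.8882 bits.
ΔRT = b·(H₀ − H) = 105 × 0.1118 = 11.73 ms.

12 ms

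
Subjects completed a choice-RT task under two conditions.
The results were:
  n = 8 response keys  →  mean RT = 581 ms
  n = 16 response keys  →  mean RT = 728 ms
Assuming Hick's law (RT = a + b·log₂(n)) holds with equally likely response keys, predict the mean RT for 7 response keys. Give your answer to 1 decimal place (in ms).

552.7 ms

RT is linear in log₂ n, so two points fix the line:
  b = (728 − 581) / (log₂ 16 − log₂ 8) = 147 / (4 − 3) = 147.000 ms/bit
  a = 581 − 147.000 × 3 = 140.000 ms
Then RT(7) = 140.000 + 147.000 × log₂ 7 = 140.000 + 147.000 × 2.8074 ≈ 552.681 ms.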